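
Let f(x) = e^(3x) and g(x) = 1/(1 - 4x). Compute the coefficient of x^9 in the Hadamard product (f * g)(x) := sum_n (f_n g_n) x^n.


Expanding: f_k = 3^k/k! (from e^(3x)) and g_k = 4^k (from 1/(1 - 4x)). So the Hadamard coefficient (f * g)_k = 3^k 4^k / k! = (12)^k / k!.
For k = 9: 12^9/9! = 5159780352/362880 = 497664/35.

497664/35


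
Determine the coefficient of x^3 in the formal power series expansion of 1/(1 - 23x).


The geometric series identity gives 1/(1 - c x) = sum_{k>=0} c^k x^k, so the coefficient of x^k is c^k.
Here c = 23 and k = 3.
Computing: 23^3 = 12167

12167


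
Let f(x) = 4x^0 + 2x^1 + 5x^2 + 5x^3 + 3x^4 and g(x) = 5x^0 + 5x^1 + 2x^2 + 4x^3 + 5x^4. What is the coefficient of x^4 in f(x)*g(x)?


Cauchy product at x^4:
4*5 + 2*4 + 5*2 + 5*5 + 3*5
= 78

78


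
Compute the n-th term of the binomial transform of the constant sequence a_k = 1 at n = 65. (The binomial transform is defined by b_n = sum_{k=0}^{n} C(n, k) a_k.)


With a_k = 1 for all k, b_n = sum_{k=0}^{n} C(n, k) = 2^n by the binomial theorem.
For n = 65: 2^65 = 36893488147419103232.

36893488147419103232


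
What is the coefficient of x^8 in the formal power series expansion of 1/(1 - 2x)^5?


The general identity 1/(1 - c x)^r = sum_{k>=0} c^k C(k + r - 1, r - 1) x^k follows by substituting y = c x into 1/(1 - y)^r = sum_{k>=0} C(k + r - 1, r - 1) y^k.
For c = 2, r = 5, k = 8:
2^8 * C(12, 4) = 256 * 495 = 126720.

126720


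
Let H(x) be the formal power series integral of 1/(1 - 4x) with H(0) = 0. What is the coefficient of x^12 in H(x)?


1/(1 - 4x) = sum_{k>=0} 4^k x^k. Integrating termwise with H(0) = 0:
H(x) = sum_{k>=0} 4^k x^(k+1) / (k+1) = sum_{m>=1} 4^(m-1) x^m / m.
For m = 12: 4^11/12 = 4194304/12 = 1048576/3.

1048576/3


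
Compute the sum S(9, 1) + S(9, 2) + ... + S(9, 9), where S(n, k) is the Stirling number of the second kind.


By definition, S(n, k) counts partitions of an n-set into exactly k nonempty blocks.
Computing row n = 9 for k = 1..9:
S(9, k): 1, 255, 3025, 7770, 6951, 2646, 462, 36, 1
Sum = 21147. (This equals Bell_9 since the sum runs over all k.)

21147


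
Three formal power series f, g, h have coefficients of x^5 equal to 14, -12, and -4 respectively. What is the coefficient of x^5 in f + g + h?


Series addition is componentwise:
14 + -12 + -4
= -2

-2


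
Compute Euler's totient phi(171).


phi(n) counts integers in [1, n] coprime to n. Using the multiplicative formula phi(n) = n * prod_{p | n} (1 - 1/p):
171 = 3^2 * 19, so
phi(171) = 171 * (1 - 1/3) * (1 - 1/19) = 108.

108


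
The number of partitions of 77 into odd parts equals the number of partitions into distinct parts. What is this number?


Computing partitions of 77 into odd parts (1, 3, 5, ...):
Using the generating function prod_{k>=0} 1/(1-x^(2k+1)),
the count is 58499

58499


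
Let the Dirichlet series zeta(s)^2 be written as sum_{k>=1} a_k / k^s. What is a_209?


The Dirichlet convolution of the constant function 1 with itself gives (1 * 1)(k) = sum_{d | k} 1 = d(k), the number of positive divisors of k.
Since zeta(s) = sum_{k>=1} 1/k^s, we have zeta(s)^2 = sum_{k>=1} d(k)/k^s, so a_k = d(k).
For k = 209: the divisors are 1, 11, 19, 209.
Count = 4.

4


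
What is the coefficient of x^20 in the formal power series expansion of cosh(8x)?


The Maclaurin series is cosh(t) = sum_{m>=0} t^(2m) / (2m)!, so substituting t = 8x, only even powers of x are nonzero, with coefficient of x^(2m) equal to 8^(2m) / (2m)!.
For x^20 the coefficient is 8^20/20! = 1152921504606846976/2432902008176640000 = 4398046511104/9280784638125.

4398046511104/9280784638125


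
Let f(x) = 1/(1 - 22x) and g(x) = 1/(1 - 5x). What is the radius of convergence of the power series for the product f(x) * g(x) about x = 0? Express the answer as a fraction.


The radius of 1/(1 - 22x) is 1/22 (nearest singularity at x = 1/22), and the radius of 1/(1 - 5x) is 1/5.
The product f(x)*g(x) = 1/((1 - 22x)(1 - 5x)) has singularities at both 1/22 and 1/5, so its radius of convergence is the distance to the nearest one:
min(1/22, 1/5) = 1/22.

1/22


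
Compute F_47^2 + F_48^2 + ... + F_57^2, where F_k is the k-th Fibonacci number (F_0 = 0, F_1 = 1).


There is a standard identity sum_{k=0}^{N} F_k^2 = F_N * F_{N+1} (proved inductively from the telescoping relation F_k^2 = F_k F_{k+1} - F_{k-1} F_k). Then
sum_{k=47}^{57} F_k^2 = F_57 F_58 - F_46 F_47.
Computing: F_57 = 365435296162, F_58 = 591286729879, F_46 = 1836311903, F_47 = 2971215073.
Sum = 365435296162 * 591286729879 - 1836311903 * 2971215073 = 216071585172387936510479.

216071585172387936510479


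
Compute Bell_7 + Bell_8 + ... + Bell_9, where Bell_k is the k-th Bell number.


Recall Bell_k counts set partitions of a k-set (with Bell_0 = 1 by convention).
Bell_7 through Bell_9: 877, 4140, 21147
Sum = 877 + 4140 + 21147 = 26164.

26164


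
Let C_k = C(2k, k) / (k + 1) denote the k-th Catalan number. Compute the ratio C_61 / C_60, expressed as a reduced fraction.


Using C_k = (2k)! / (k! (k+1)!), the ratio C_{k+1}/C_k simplifies to
C_{k+1}/C_k = [(2k+2)! / ((k+1)! (k+2)!)] * [k! (k+1)! / (2k)!]
 = (2k+2)(2k+1) / ((k+1)(k+2)) = 2(2k+1) / (k+2).
For k = 60: 2(2*60 + 1) / (60 + 2) = 242/62 = 121/31.

121/31


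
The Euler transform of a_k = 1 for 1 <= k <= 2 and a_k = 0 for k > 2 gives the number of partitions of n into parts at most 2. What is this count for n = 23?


Partitions of 23 into parts at most 2:
Using generating function (1-x)^(-1)(1-x^2)^(-1),
the coefficient of x^23 = 12

12


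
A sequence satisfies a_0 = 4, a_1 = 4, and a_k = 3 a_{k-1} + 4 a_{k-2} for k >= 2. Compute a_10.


The characteristic equation is t^2 - 3 t - 4 = 0, with roots r_1 = 4 and r_2 = -1 (so c_1 = r_1 + r_2, c_2 = -r_1 r_2 as required).
One can use the closed form a_n = A r_1^n + B r_2^n, but direct iteration is more reliable:
a_0 = 4, a_1 = 4, a_2 = 28, a_3 = 100, a_4 = 412, a_5 = 1636, a_6 = 6556, a_7 = 26212, a_8 = 104860, a_9 = 419428, a_10 = 1677724.
So a_10 = 1677724.

1677724


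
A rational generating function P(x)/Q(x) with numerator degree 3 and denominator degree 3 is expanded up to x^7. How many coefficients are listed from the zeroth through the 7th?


Expanding up to x^7 gives the coefficients for x^0, x^1, ..., x^7.
That is 7 + 1 = 8 coefficients in total.

8


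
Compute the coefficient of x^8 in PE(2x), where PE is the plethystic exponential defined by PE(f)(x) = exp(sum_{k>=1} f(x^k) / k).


With f(x) = 2x, the exponent is sum_{k>=1} 2 x^k / k = 2 * (-ln(1 - x)). Exponentiating:
PE(2x) = exp(-2 ln(1 - x)) = 1/(1 - x)^2.
By the negative binomial expansion, [x^n] 1/(1 - x)^2 = C(n + 1, 1).
For n = 8: C(9, 1) = 9.

9


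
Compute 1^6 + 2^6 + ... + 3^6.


This power sum has a closed form given by Faulhaber's formula
sum_{k=1}^{m} k^p = (1 / (p + 1)) * sum_{j=0}^{p} C(p + 1, j) B_j m^(p + 1 - j),
but for small m direct computation is fastest:
1 + 64 + 729 = 794.

794


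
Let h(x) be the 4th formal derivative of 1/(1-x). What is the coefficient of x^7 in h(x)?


Differentiating 4 times: d^4/dx^4 [1/(1-x)] = 4!/(1-x)^5.
The expansion 1/(1-x)^5 = sum_{k>=0} C(k+4, 4) x^k, so the coefficient of x^n in 4!/(1-x)^5 is 4! * C(n+4, 4).
For n = 7: 24 * C(11, 4) = 24 * 330 = 7920

7920


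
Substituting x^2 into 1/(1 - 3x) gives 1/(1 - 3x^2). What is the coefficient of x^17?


Since 1/(1 - 3x^2) only has even powers of x,
the coefficient of x^17 (odd) is 0.

0


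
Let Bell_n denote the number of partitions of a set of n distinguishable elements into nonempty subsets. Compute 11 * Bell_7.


Bell_7 can be computed from the Bell triangle or from Dobinski's identity Bell_n = (1/e) * sum_{k>=0} k^n / k!.
Computing Bell_7 = 877.
Then 11 * 877 = 9647.

9647


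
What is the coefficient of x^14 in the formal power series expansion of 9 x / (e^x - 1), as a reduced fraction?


The exponential generating function for Bernoulli numbers is
x / (e^x - 1) = sum_{k>=0} B_k x^k / k!.
So the coefficient of x^14 in 9 x / (e^x - 1) is 9 B_14 / 14!.
Computing: B_14 = 7/6, 14! = 87178291200, giving
9 * 7/6 / 87178291200 = 1/8302694400.

1/8302694400


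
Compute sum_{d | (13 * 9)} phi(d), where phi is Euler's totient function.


First, 13 * 9 = 117. One classical identity is sum_{d | n} phi(d) = n (each k in [1, n] has a unique gcd with n, and among the k's with gcd(k, n) = n/d there are phi(d) of them). So the sum equals 117. We also verify directly:
Divisors of 117: 1, 3, 9, 13, 39, 117.
phi values: 1, 2, 6, 12, 24, 72.
Sum = 117.

117


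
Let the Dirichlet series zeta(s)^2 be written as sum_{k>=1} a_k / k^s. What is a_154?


The Dirichlet convolution of the constant function 1 with itself gives (1 * 1)(k) = sum_{d | k} 1 = d(k), the number of positive divisors of k.
Since zeta(s) = sum_{k>=1} 1/k^s, we have zeta(s)^2 = sum_{k>=1} d(k)/k^s, so a_k = d(k).
For k = 154: the divisors are 1, 2, 7, 11, 14, 22, 77, 154.
Count = 8.

8


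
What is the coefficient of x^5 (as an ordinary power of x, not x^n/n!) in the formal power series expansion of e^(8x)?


The exponential series is e^y = sum_{k>=0} y^k / k!. Substituting y = 8x gives
e^(8x) = sum_{k>=0} 8^k x^k / k!.
So the coefficient of x^n is a^n/n! with a = 8, n = 5:
8^5 / 5! = 32768/120 = 4096/15

4096/15


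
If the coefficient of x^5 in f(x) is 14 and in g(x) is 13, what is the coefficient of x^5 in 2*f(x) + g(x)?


Scalar multiplication scales coefficients: 2 * 14 = 28.
Then add the g coefficient: 28 + 13
= 41

41


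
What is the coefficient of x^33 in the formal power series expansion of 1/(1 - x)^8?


The negative binomial / multiset identity is
1/(1 - x)^r = sum_{k>=0} C(k + r - 1, r - 1) x^k.
Here r = 8 and k = 33, so the coefficient is
C(33 + 7, 7) = C(40, 7)
= 18643560

18643560


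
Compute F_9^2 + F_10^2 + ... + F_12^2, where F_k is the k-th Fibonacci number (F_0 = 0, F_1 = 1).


There is a standard identity sum_{k=0}^{N} F_k^2 = F_N * F_{N+1} (proved inductively from the telescoping relation F_k^2 = F_k F_{k+1} - F_{k-1} F_k). Then
sum_{k=9}^{12} F_k^2 = F_12 F_13 - F_8 F_9.
Computing: F_12 = 144, F_13 = 233, F_8 = 21, F_9 = 34.
Sum = 144 * 233 - 21 * 34 = 32838.

32838


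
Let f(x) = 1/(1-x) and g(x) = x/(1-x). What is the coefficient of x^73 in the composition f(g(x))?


First simplify the composition: f(g(x)) = 1/(1 - x/(1-x)) = (1-x)/((1-x) - x) = (1-x)/(1-2x).
Now extract the coefficient. Write (1-x)/(1-2x) = 1/(1-2x) - x/(1-2x).
The coefficient of x^n in 1/(1-2x) is 2^n, and in x/(1-2x) is 2^(n-1) (for n >= 1).
So the coefficient of x^73 is 2^73 - 2^72 = 9444732965739290427392 - 4722366482869645213696 = 4722366482869645213696.

4722366482869645213696


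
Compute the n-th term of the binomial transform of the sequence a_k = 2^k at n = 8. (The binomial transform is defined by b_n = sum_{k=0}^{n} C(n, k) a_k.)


With a_k = 2^k, b_n = sum_{k=0}^{n} C(n, k) 2^k = (1 + 2)^n by the binomial theorem.
For n = 8: (1 + 2)^8 = 3^8 = 6561.

6561


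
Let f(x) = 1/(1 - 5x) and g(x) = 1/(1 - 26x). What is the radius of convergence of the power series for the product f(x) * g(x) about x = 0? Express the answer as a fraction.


The radius of 1/(1 - 5x) is 1/5 (nearest singularity at x = 1/5), and the radius of 1/(1 - 26x) is 1/26.
The product f(x)*g(x) = 1/((1 - 5x)(1 - 26x)) has singularities at both 1/5 and 1/26, so its radius of convergence is the distance to the nearest one:
min(1/5, 1/26) = 1/26.

1/26


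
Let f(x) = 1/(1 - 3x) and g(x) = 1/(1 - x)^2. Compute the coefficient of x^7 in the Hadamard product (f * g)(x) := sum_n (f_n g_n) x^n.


f has coefficients f_k = 3^k. For g = 1/(1 - x)^2 the coefficient is g_k = C(k + 1, 1) = k + 1. The Hadamard coefficient is (f * g)_k = 3^k * (k + 1).
For k = 7: 3^7 * 8 = 2187 * 8 = 17496.

17496


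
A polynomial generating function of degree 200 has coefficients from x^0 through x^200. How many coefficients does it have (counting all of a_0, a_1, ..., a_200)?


A polynomial of degree 200 takes the form a_0 + a_1 x + ... + a_200 x^200.
The number of coefficients is 200 + 1 = 201.

201


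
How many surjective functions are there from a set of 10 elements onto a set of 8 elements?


By inclusion-exclusion on which target elements are missed, the number of surjections from an n-set onto a k-set is
surj(n, k) = sum_{j=0}^{k} (-1)^j C(k, j) (k - j)^n.
Equivalently surj(n, k) = k! * S(n, k), where S(n, k) is the Stirling number of the second kind.
For n = 10, k = 8:
S(10, 8) = 750, so
surj = 8! * 750 = 40320 * 750 = 30240000.

30240000


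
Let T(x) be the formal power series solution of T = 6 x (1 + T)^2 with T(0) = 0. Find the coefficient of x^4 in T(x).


Apply the Lagrange inversion formula: if T = 6 x * phi(T) with phi(t) = (1 + t)^2, then [x^n] T = 6^n * (1/n) [t^(n-1)] phi(t)^n = 6^n * (1/n) [t^(n-1)] (1 + t)^(2n) = 6^n * (1/n) C(2n, n-1).
Using the identity C(2n, n-1) = C(2n, n) * n / (n+1), the unscaled factor equals C(2n, n) / (n+1) = C_n, the n-th Catalan number.
For n = 4: C_4 = C(8, 4) / 5 = 70/5 = 14.
With the 6^4 = 1296 factor, the coefficient is 1296 * 14 = 18144.

18144


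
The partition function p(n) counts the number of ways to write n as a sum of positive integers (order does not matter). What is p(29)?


Using the generating function prod_{k>=1} 1/(1-x^k), we compute p(29).
By dynamic programming over parts 1 through 29:
p(29) = 4565

4565


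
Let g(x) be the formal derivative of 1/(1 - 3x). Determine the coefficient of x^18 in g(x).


Differentiate termwise: d/dx sum_{k>=0} 3^k x^k = sum_{k>=1} k 3^k x^(k-1) = sum_{j>=0} (j+1) 3^(j+1) x^j.
Equivalently, d/dx [1/(1 - 3x)] = 3/(1 - 3x)^2.
For j = 18: 19 * 3^19 = 19 * 1162261467 = 22082967873.

22082967873


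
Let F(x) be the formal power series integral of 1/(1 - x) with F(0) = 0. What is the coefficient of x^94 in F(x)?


1/(1 - x) = sum_{k>=0} x^k. Integrating termwise and using F(0) = 0 gives
F(x) = sum_{k>=0} x^(k+1) / (k+1) = sum_{m>=1} x^m / m = -ln(1 - x).
So the coefficient of x^94 is 1/94 = 1/94.

1/94


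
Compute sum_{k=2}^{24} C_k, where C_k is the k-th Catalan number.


C_2 through C_24: 2, 5, 14, 42, 132, 429, 1430, 4862, 16796, 58786, 208012, 742900, 2674440, 9694845, 35357670, 129644790, 477638700, 1767263190, 6564120420, 24466267020, 91482563640, 343059613650, 1289904147324
Sum = 2 + 5 + 14 + 42 + 132 + 429 + 1430 + 4862 + 16796 + 58786 + 208012 + 742900 + 2674440 + 9694845 + 35357670 + 129644790 + 477638700 + 1767263190 + 6564120420 + 24466267020 + 91482563640 + 343059613650 + 1289904147324
= 1757900019099

1757900019099


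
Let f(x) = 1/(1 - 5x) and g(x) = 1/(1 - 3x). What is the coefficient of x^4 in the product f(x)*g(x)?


The coefficient of x^n in f*g is the Cauchy product: sum_{k=0}^{n} a^k * b^(n-k).
With a=5, b=3, n=4:
sum_{k=0}^{4} 5^k * 3^(4-k)
= 1441

1441


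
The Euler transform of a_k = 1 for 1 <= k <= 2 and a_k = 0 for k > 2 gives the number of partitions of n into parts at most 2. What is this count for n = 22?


Partitions of 22 into parts at most 2:
Using generating function (1-x)^(-1)(1-x^2)^(-1),
the coefficient of x^22 = 12

12


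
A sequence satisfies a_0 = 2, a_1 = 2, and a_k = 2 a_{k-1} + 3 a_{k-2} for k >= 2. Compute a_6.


The characteristic equation is t^2 - 2 t - 3 = 0, with roots r_1 = 3 and r_2 = -1 (so c_1 = r_1 + r_2, c_2 = -r_1 r_2 as required).
One can use the closed form a_n = A r_1^n + B r_2^n, but direct iteration is more reliable:
a_0 = 2, a_1 = 2, a_2 = 10, a_3 = 26, a_4 = 82, a_5 = 242, a_6 = 730.
So a_6 = 730.

730


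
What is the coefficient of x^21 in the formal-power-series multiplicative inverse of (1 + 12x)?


The inverse is 1/(1 + 12x). Apply the geometric identity 1/(1 - y) = sum_{k>=0} y^k with y = -12x:
1/(1 + 12x) = sum_{k>=0} (-12)^k x^k.
So the coefficient of x^21 is (-12)^21 = -46005119909369701466112.

-46005119909369701466112


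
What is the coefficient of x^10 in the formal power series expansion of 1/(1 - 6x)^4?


The general identity 1/(1 - c x)^r = sum_{k>=0} c^k C(k + r - 1, r - 1) x^k follows by substituting y = c x into 1/(1 - y)^r = sum_{k>=0} C(k + r - 1, r - 1) y^k.
For c = 6, r = 4, k = 10:
6^10 * C(13, 3) = 60466176 * 286 = 17293326336.

17293326336


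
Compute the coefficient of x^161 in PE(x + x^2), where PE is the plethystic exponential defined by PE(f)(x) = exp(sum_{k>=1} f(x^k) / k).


With f(x) = x + x^2, the exponent is sum_{k>=1} (x^k + x^(2k)) / k = -ln(1 - x) - ln(1 - x^2). Exponentiating:
PE(x + x^2) = 1 / ((1 - x)(1 - x^2)).
This is the generating function for partitions of n into parts of size 1 or 2. The number of 2's can be any j in 0..80, and the rest are 1's, so
[x^161] = floor(161/2) + 1 = 81.

81


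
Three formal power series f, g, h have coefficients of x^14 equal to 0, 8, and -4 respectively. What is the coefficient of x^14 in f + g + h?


Series addition is componentwise:
0 + 8 + -4
= 4

4


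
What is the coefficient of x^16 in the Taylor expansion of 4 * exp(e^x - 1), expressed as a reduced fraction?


exp(e^x - 1) = sum_{k>=0} Bell_k x^k / k!, where Bell_k is the k-th Bell number.
So the coefficient of x^16 is 4 * Bell_16 / 16!.
Computing: Bell_16 = 10480142147 and 16! = 20922789888000, giving
4 * 10480142147/20922789888000 = 10480142147/5230697472000.

10480142147/5230697472000


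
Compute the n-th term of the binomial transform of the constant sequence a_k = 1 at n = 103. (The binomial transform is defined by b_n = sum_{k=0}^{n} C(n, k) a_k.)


With a_k = 1 for all k, b_n = sum_{k=0}^{n} C(n, k) = 2^n by the binomial theorem.
For n = 103: 2^103 = 10141204801825835211973625643008.

10141204801825835211973625643008


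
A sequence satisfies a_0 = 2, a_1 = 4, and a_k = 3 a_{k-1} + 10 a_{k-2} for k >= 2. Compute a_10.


The characteristic equation is t^2 - 3 t - 10 = 0, with roots r_1 = 5 and r_2 = -2 (so c_1 = r_1 + r_2, c_2 = -r_1 r_2 as required).
One can use the closed form a_n = A r_1^n + B r_2^n, but direct iteration is more reliable:
a_0 = 2, a_1 = 4, a_2 = 32, a_3 = 136, a_4 = 728, a_5 = 3544, a_6 = 17912, a_7 = 89176, a_8 = 446648, a_9 = 2231704, a_10 = 11161592.
So a_10 = 11161592.

11161592


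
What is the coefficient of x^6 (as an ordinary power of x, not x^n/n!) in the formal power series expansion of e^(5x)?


The exponential series is e^y = sum_{k>=0} y^k / k!. Substituting y = 5x gives
e^(5x) = sum_{k>=0} 5^k x^k / k!.
So the coefficient of x^n is a^n/n! with a = 5, n = 6:
5^6 / 6! = 15625/720 = 3125/144

3125/144


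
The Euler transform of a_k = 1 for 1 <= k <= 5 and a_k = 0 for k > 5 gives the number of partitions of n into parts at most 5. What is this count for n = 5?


Partitions of 5 into parts at most 5:
Using generating function (1-x)^(-1)(1-x^2)^(-1)...(1-x^5)^(-1),
the coefficient of x^5 = 7

7


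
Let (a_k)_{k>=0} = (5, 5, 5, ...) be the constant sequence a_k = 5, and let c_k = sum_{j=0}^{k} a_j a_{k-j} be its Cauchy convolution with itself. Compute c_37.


Since a_j = 5 for all j >= 0, the convolution sum becomes
c_k = sum_{j=0}^{k} 5 * 5 = 25 * (k + 1).
Equivalently, the generating function of (a_k) is 5/(1 - x) and its square is 25/(1 - x)^2 = sum_{k>=0} 25(k + 1) x^k.
For k = 37: 25 * 38 = 950.

950


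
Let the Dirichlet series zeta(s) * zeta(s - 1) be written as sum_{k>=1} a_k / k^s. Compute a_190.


Convolution gives a_k = sum_{d | k} d * 1 = sum_{d | k} d = sigma(k), the sum of positive divisors of k.
For k = 190, the divisors are 1, 2, 5, 10, 19, 38, 95, 190, so
sigma(190) = 1 + 2 + 5 + 10 + 19 + 38 + 95 + 190 = 360.

360


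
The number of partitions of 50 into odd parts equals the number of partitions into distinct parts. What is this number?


Computing partitions of 50 into odd parts (1, 3, 5, ...):
Using the generating function prod_{k>=0} 1/(1-x^(2k+1)),
the count is 3658

3658


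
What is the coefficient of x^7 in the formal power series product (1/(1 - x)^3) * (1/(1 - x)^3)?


Combine the factors: (1/(1 - x)^3) * (1/(1 - x)^3) = 1/(1 - x)^6.
Then use 1/(1 - x)^r = sum_{k>=0} C(k + r - 1, r - 1) x^k with r = 6 and k = 7:
C(12, 5) = 792.

792


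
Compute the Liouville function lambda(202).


The Liouville function is lambda(k) = (-1)^Omega(k), where Omega(k) counts the prime factors of k with multiplicity.
Factoring: 202 = 2 * 101, so Omega(202) = 2.
lambda(202) = (-1)^2 = 1.

1


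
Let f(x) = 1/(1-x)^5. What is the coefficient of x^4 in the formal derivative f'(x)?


Differentiate: d/dx [ 1/(1-x)^r ] = r / (1-x)^(r+1).
Here r = 5, so f'(x) = 5 / (1-x)^6.
The expansion of 1/(1-x)^(r+1) has coefficient of x^n equal to C(n+r, r).
So the coefficient of x^4 in f'(x) is
5 * C(9, 5) = 5 * 126 = 630

630


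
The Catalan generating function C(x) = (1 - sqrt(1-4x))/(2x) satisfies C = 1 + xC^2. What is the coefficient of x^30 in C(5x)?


Substituting x -> 5x scales the n-th coefficient by 5^n, so [x^30] C(5x) = 5^30 * C_30.
C_30 = C(2*30, 30)/(31) = 118264581564861424/31 = 3814986502092304.
So 5^30 * 3814986502092304 = 931322574615478515625 * 3814986502092304 = 3552983051251903176307678222656250000.

3552983051251903176307678222656250000


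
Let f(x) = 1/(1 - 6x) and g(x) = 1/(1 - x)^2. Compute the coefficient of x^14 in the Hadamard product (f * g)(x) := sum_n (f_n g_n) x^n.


f has coefficients f_k = 6^k. For g = 1/(1 - x)^2 the coefficient is g_k = C(k + 1, 1) = k + 1. The Hadamard coefficient is (f * g)_k = 6^k * (k + 1).
For k = 14: 6^14 * 15 = 78364164096 * 15 = 1175462461440.

1175462461440


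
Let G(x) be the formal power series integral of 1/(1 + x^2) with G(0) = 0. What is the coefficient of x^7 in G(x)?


1/(1 + x^2) = sum_{j>=0} (-1)^j x^(2j). Integrating termwise with G(0) = 0:
G(x) = sum_{j>=0} (-1)^j x^(2j+1) / (2j+1) = arctan(x).
Only odd powers are nonzero. For x^7 write 7 = 2*3 + 1, giving
(-1)^3 / 7 = -1/7 = -1/7.

-1/7


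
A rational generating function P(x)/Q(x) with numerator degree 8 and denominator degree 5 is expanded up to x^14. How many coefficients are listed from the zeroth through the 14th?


Expanding up to x^14 gives the coefficients for x^0, x^1, ..., x^14.
That is 14 + 1 = 15 coefficients in total.

15


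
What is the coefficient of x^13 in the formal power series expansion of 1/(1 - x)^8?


The negative binomial / multiset identity is
1/(1 - x)^r = sum_{k>=0} C(k + r - 1, r - 1) x^k.
Here r = 8 and k = 13, so the coefficient is
C(13 + 7, 7) = C(20, 7)
= 77520

77520


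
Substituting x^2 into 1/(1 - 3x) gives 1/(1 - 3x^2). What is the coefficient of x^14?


The coefficient of x^(2m) in 1/(1 - 3x^2) is 3^m.
With n = 14 = 2*7, the coefficient is 3^7 = 2187.

2187


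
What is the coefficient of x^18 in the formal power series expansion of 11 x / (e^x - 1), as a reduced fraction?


The exponential generating function for Bernoulli numbers is
x / (e^x - 1) = sum_{k>=0} B_k x^k / k!.
So the coefficient of x^18 in 11 x / (e^x - 1) is 11 B_18 / 18!.
Computing: B_18 = 43867/798, 18! = 6402373705728000, giving
11 * 43867/798 / 6402373705728000 = 43867/464463110651904000.

43867/464463110651904000


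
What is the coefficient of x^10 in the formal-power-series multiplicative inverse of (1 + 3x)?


The inverse is 1/(1 + 3x). Apply the geometric identity 1/(1 - y) = sum_{k>=0} y^k with y = -3x:
1/(1 + 3x) = sum_{k>=0} (-3)^k x^k.
So the coefficient of x^10 is (-3)^10 = 59049.

59049


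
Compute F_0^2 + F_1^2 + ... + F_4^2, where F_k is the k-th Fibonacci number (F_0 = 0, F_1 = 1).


There is a standard identity sum_{k=0}^{N} F_k^2 = F_N * F_{N+1} (proved inductively from the telescoping relation F_k^2 = F_k F_{k+1} - F_{k-1} F_k). Then
sum_{k=0}^{4} F_k^2 = F_4 F_5 - F_0 F_0.
Computing: F_4 = 3, F_5 = 5.
Sum = 3 * 5 = 15.

15


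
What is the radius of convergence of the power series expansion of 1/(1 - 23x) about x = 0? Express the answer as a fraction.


Expanding 1/(1 - 23x) = sum_{k>=0} 23^k x^k, the series converges when |23x| < 1, i.e., |x| < 1/23.
So the radius of convergence is 1/23 = 1/23.

1/23


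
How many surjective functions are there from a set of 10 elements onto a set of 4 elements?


By inclusion-exclusion on which target elements are missed, the number of surjections from an n-set onto a k-set is
surj(n, k) = sum_{j=0}^{k} (-1)^j C(k, j) (k - j)^n.
Equivalently surj(n, k) = k! * S(n, k), where S(n, k) is the Stirling number of the second kind.
For n = 10, k = 4:
S(10, 4) = 34105, so
surj = 4! * 34105 = 24 * 34105 = 818520.

818520


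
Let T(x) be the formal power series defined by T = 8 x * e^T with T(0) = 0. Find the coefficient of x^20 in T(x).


Apply the Lagrange inversion formula: if T = 8 x * phi(T) with phi(t) = e^t, then
[x^n] T = 8^n * (1/n) [t^(n-1)] phi(t)^n = 8^n * (1/n) [t^(n-1)] e^(n t) = 8^n * (1/n) * n^(n-1) / (n-1)! = 8^n * n^(n-1) / n!.
When c = 1 this is the Cayley count of rooted labeled trees on n vertices, divided by n!.
For n = 20: 8^20 * 20^19 / 20! = 1152921504606846976 * 5242880000000000000000000/2432902008176640000 = 36893488147419103232000000000000000/14849255421.

36893488147419103232000000000000000/14849255421


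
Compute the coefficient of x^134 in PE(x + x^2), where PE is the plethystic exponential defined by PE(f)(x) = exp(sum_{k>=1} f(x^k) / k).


With f(x) = x + x^2, the exponent is sum_{k>=1} (x^k + x^(2k)) / k = -ln(1 - x) - ln(1 - x^2). Exponentiating:
PE(x + x^2) = 1 / ((1 - x)(1 - x^2)).
This is the generating function for partitions of n into parts of size 1 or 2. The number of 2's can be any j in 0..67, and the rest are 1's, so
[x^134] = floor(134/2) + 1 = 68.

68


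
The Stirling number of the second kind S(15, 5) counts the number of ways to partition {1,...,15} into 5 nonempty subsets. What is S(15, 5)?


Using the explicit formula S(n,k) = (1/k!) sum_{j=0}^{k} (-1)^(k-j) C(k,j) j^n:
S(15, 5) = 210766920
Equivalently, S(n,k) is n! times the coefficient of x^n in the EGF (e^x - 1)^k / k!.

210766920


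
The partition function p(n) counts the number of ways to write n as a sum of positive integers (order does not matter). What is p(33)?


Using the generating function prod_{k>=1} 1/(1-x^k), we compute p(33).
By dynamic programming over parts 1 through 33:
p(33) = 10143

10143


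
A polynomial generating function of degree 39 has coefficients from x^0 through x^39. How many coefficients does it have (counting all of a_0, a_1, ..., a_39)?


A polynomial of degree 39 takes the form a_0 + a_1 x + ... + a_39 x^39.
The number of coefficients is 39 + 1 = 40.

40


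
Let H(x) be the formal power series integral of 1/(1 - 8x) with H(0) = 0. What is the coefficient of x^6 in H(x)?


1/(1 - 8x) = sum_{k>=0} 8^k x^k. Integrating termwise with H(0) = 0:
H(x) = sum_{k>=0} 8^k x^(k+1) / (k+1) = sum_{m>=1} 8^(m-1) x^m / m.
For m = 6: 8^5/6 = 32768/6 = 16384/3.

16384/3


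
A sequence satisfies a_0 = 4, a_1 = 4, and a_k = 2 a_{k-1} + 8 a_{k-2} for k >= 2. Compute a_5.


The characteristic equation is t^2 - 2 t - 8 = 0, with roots r_1 = 4 and r_2 = -2 (so c_1 = r_1 + r_2, c_2 = -r_1 r_2 as required).
One can use the closed form a_n = A r_1^n + B r_2^n, but direct iteration is more reliable:
a_0 = 4, a_1 = 4, a_2 = 40, a_3 = 112, a_4 = 544, a_5 = 1984.
So a_5 = 1984.

1984


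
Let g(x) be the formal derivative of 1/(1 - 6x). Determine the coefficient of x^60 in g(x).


Differentiate termwise: d/dx sum_{k>=0} 6^k x^k = sum_{k>=1} k 6^k x^(k-1) = sum_{j>=0} (j+1) 6^(j+1) x^j.
Equivalently, d/dx [1/(1 - 6x)] = 6/(1 - 6x)^2.
For j = 60: 61 * 6^61 = 61 * 293242067884135544935936513642647623193965101056 = 17887766140932268241092127332201505014831871164416.

17887766140932268241092127332201505014831871164416


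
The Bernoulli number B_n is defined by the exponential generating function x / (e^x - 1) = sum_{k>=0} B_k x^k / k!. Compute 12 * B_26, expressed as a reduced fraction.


Bernoulli numbers can also be computed recursively via B_0 = 1 and sum_{j=0}^{m} C(m+1, j) B_j = 0 for m >= 1. Odd-index Bernoulli numbers vanish for k >= 3.
Computing B_26 = 8553103/6, so 12 * B_26 = 12 * 8553103/6 = 17106206.

17106206


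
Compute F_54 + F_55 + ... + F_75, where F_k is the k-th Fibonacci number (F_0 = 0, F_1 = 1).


Use the identity sum_{k=0}^{N} F_k = F_{N+2} - 1 (which follows from F_{k+2} - F_{k+1} = F_k). Then
sum_{k=54}^{75} F_k = (F_{77} - 1) - (F_{55} - 1) = F_{77} - F_{55}.
Computing: F_{77} = 5527939700884757, F_{55} = 139583862445, so
Sum = 5527939700884757 - 139583862445 = 5527800117022312.

5527800117022312


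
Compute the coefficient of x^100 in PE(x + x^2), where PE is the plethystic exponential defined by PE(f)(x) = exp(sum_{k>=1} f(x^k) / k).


With f(x) = x + x^2, the exponent is sum_{k>=1} (x^k + x^(2k)) / k = -ln(1 - x) - ln(1 - x^2). Exponentiating:
PE(x + x^2) = 1 / ((1 - x)(1 - x^2)).
This is the generating function for partitions of n into parts of size 1 or 2. The number of 2's can be any j in 0..50, and the rest are 1's, so
[x^100] = floor(100/2) + 1 = 51.

51


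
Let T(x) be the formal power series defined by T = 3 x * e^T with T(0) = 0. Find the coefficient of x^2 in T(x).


Apply the Lagrange inversion formula: if T = 3 x * phi(T) with phi(t) = e^t, then
[x^n] T = 3^n * (1/n) [t^(n-1)] phi(t)^n = 3^n * (1/n) [t^(n-1)] e^(n t) = 3^n * (1/n) * n^(n-1) / (n-1)! = 3^n * n^(n-1) / n!.
When c = 1 this is the Cayley count of rooted labeled trees on n vertices, divided by n!.
For n = 2: 3^2 * 2^1 / 2! = 9 * 2/2 = 9.

9


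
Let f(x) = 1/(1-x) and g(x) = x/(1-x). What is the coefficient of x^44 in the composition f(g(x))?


First simplify the composition: f(g(x)) = 1/(1 - x/(1-x)) = (1-x)/((1-x) - x) = (1-x)/(1-2x).
Now extract the coefficient. Write (1-x)/(1-2x) = 1/(1-2x) - x/(1-2x).
The coefficient of x^n in 1/(1-2x) is 2^n, and in x/(1-2x) is 2^(n-1) (for n >= 1).
So the coefficient of x^44 is 2^44 - 2^43 = 17592186044416 - 8796093022208 = 8796093022208.

8796093022208


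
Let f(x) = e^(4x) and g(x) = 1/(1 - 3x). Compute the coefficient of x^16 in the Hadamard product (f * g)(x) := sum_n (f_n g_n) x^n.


Expanding: f_k = 4^k/k! (from e^(4x)) and g_k = 3^k (from 1/(1 - 3x)). So the Hadamard coefficient (f * g)_k = 4^k 3^k / k! = (12)^k / k!.
For k = 16: 12^16/16! = 184884258895036416/20922789888000 = 7739670528/875875.

7739670528/875875


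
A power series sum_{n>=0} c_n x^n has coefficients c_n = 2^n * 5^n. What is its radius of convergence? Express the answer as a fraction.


By the root test (Cauchy-Hadamard), the radius is R = 1 / limsup_n |c_n|^(1/n).
Here |c_n|^(1/n) = (2^n * 5^n)^(1/n) = 2 * 5 = 10 for all n.
So R = 1/10 = 1/10.

1/10


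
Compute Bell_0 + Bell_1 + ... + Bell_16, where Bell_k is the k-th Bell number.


Recall Bell_k counts set partitions of a k-set (with Bell_0 = 1 by convention).
Bell_0 through Bell_16: 1, 1, 2, 5, 15, 52, 203, 877, 4140, 21147, 115975, 678570, 4213597, 27644437, 190899322, 1382958545, 10480142147
Sum = 1 + 1 + 2 + 5 + 15 + 52 + 203 + 877 + 4140 + 21147 + 115975 + 678570 + 4213597 + 27644437 + 190899322 + 1382958545 + 10480142147 = 12086679036.

12086679036


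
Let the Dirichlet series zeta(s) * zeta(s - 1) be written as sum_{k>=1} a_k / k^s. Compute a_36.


Convolution gives a_k = sum_{d | k} d * 1 = sum_{d | k} d = sigma(k), the sum of positive divisors of k.
For k = 36, the divisors are 1, 2, 3, 4, 6, 9, 12, 18, 36, so
sigma(36) = 1 + 2 + 3 + 4 + 6 + 9 + 12 + 18 + 36 = 91.

91


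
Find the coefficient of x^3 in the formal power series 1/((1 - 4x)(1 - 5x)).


By partial fractions or Cauchy convolution:
The coefficient equals sum_{k=0}^{3} 4^k * 5^(3-k).
= 369

369


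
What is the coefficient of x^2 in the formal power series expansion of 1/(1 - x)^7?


The expansion 1/(1 - x)^r = sum_{k>=0} C(k + r - 1, r - 1) x^k follows from the multiset / negative-binomial theorem (or from repeated differentiation of the geometric series).
For r = 7 and k = 2:
C(8, 6) = 40320 / (720 * 2) = 28.

28


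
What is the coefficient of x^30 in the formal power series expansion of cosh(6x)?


The Maclaurin series is cosh(t) = sum_{m>=0} t^(2m) / (2m)!, so substituting t = 6x, only even powers of x are nonzero, with coefficient of x^(2m) equal to 6^(2m) / (2m)!.
For x^30 the coefficient is 6^30/30! = 221073919720733357899776/265252859812191058636308480000000 = 688747536/826385373016328125.

688747536/826385373016328125


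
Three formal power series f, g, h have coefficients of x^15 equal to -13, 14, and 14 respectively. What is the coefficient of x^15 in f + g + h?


Series addition is componentwise:
-13 + 14 + 14
= 15

15


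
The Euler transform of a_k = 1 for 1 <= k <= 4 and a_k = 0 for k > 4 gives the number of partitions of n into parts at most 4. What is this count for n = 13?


Partitions of 13 into parts at most 4:
Using generating function (1-x)^(-1)(1-x^2)^(-1)...(1-x^4)^(-1),
the coefficient of x^13 = 39

39


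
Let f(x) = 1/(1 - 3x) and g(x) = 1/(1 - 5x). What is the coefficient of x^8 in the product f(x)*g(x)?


The coefficient of x^n in f*g is the Cauchy product: sum_{k=0}^{n} a^k * b^(n-k).
With a=3, b=5, n=8:
sum_{k=0}^{8} 3^k * 5^(8-k)
= 966721

966721


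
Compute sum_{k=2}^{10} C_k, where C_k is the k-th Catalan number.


C_2 through C_10: 2, 5, 14, 42, 132, 429, 1430, 4862, 16796
Sum = 2 + 5 + 14 + 42 + 132 + 429 + 1430 + 4862 + 16796
= 23712

23712


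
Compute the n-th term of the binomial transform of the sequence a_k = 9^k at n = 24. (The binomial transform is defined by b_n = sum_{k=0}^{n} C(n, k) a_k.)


With a_k = 9^k, b_n = sum_{k=0}^{n} C(n, k) 9^k = (1 + 9)^n by the binomial theorem.
For n = 24: (1 + 9)^24 = 10^24 = 1000000000000000000000000.

1000000000000000000000000


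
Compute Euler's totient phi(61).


phi(n) counts integers in [1, n] coprime to n. Using the multiplicative formula phi(n) = n * prod_{p | n} (1 - 1/p):
61 = 61, so
phi(61) = 61 * (1 - 1/61) = 60.

60


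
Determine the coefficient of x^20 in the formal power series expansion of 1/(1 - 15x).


The geometric series identity gives 1/(1 - c x) = sum_{k>=0} c^k x^k, so the coefficient of x^k is c^k.
Here c = 15 and k = 20.
Computing: 15^20 = 332525673007965087890625

332525673007965087890625


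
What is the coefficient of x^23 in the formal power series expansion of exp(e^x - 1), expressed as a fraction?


exp(e^x - 1) is the exponential generating function for the Bell numbers Bell_k: exp(e^x - 1) = sum_{k>=0} Bell_k x^k / k!.
So the coefficient of x^23 in exp(e^x - 1) is Bell_23 / 23!.
Computing: Bell_23 = 44152005855084346 and 23! = 25852016738884976640000, giving
44152005855084346/25852016738884976640000 = 22076002927542173/12926008369442488320000.

22076002927542173/12926008369442488320000


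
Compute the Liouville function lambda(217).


The Liouville function is lambda(k) = (-1)^Omega(k), where Omega(k) counts the prime factors of k with multiplicity.
Factoring: 217 = 7 * 31, so Omega(217) = 2.
lambda(217) = (-1)^2 = 1.

1


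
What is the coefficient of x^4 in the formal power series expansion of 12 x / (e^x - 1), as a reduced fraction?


The exponential generating function for Bernoulli numbers is
x / (e^x - 1) = sum_{k>=0} B_k x^k / k!.
So the coefficient of x^4 in 12 x / (e^x - 1) is 12 B_4 / 4!.
Computing: B_4 = -1/30, 4! = 24, giving
12 * -1/30 / 24 = -1/60.

-1/60


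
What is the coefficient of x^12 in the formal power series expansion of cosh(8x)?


The Maclaurin series is cosh(t) = sum_{m>=0} t^(2m) / (2m)!, so substituting t = 8x, only even powers of x are nonzero, with coefficient of x^(2m) equal to 8^(2m) / (2m)!.
For x^12 the coefficient is 8^12/12! = 68719476736/479001600 = 67108864/467775.

67108864/467775


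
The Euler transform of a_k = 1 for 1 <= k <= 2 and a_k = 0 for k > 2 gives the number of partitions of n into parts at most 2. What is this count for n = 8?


Partitions of 8 into parts at most 2:
Using generating function (1-x)^(-1)(1-x^2)^(-1),
the coefficient of x^8 = 5

5


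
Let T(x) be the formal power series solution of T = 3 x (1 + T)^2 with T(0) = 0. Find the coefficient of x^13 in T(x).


Apply the Lagrange inversion formula: if T = 3 x * phi(T) with phi(t) = (1 + t)^2, then [x^n] T = 3^n * (1/n) [t^(n-1)] phi(t)^n = 3^n * (1/n) [t^(n-1)] (1 + t)^(2n) = 3^n * (1/n) C(2n, n-1).
Using the identity C(2n, n-1) = C(2n, n) * n / (n+1), the unscaled factor equals C(2n, n) / (n+1) = C_n, the n-th Catalan number.
For n = 13: C_13 = C(26, 13) / 14 = 10400600/14 = 742900.
With the 3^13 = 1594323 factor, the coefficient is 1594323 * 742900 = 1184422556700.

1184422556700


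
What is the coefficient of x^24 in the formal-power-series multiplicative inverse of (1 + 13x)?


The inverse is 1/(1 + 13x). Apply the geometric identity 1/(1 - y) = sum_{k>=0} y^k with y = -13x:
1/(1 + 13x) = sum_{k>=0} (-13)^k x^k.
So the coefficient of x^24 is (-13)^24 = 542800770374370512771595361.

542800770374370512771595361


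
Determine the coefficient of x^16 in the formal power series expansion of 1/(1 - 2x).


The geometric series identity gives 1/(1 - c x) = sum_{k>=0} c^k x^k, so the coefficient of x^k is c^k.
Here c = 2 and k = 16.
Computing: 2^16 = 65536

65536


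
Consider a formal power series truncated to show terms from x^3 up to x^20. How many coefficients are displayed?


From x^3 to x^20 inclusive, the count is 20 - 3 + 1 = 18.

18


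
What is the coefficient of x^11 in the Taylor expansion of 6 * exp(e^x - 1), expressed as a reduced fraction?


exp(e^x - 1) = sum_{k>=0} Bell_k x^k / k!, where Bell_k is the k-th Bell number.
So the coefficient of x^11 is 6 * Bell_11 / 11!.
Computing: Bell_11 = 678570 and 11! = 39916800, giving
6 * 678570/39916800 = 22619/221760.

22619/221760


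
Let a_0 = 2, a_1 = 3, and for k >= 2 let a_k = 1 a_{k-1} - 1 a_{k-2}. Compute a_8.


Iterating the recurrence forward:
a_0 = 2
a_1 = 3
a_2 = 1*3 - 1*2 = 1
a_3 = 1*1 - 1*3 = -2
a_4 = 1*-2 - 1*1 = -3
a_5 = 1*-3 - 1*-2 = -1
a_6 = 1*-1 - 1*-3 = 2
a_7 = 1*2 - 1*-1 = 3
a_8 = 1*3 - 1*2 = 1
So a_8 = 1.

1


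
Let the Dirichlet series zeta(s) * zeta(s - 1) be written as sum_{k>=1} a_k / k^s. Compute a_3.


Convolution gives a_k = sum_{d | k} d * 1 = sum_{d | k} d = sigma(k), the sum of positive divisors of k.
For k = 3, the divisors are 1, 3, so
sigma(3) = 1 + 3 = 4.

4


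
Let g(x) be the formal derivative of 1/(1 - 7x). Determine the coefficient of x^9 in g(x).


Differentiate termwise: d/dx sum_{k>=0} 7^k x^k = sum_{k>=1} k 7^k x^(k-1) = sum_{j>=0} (j+1) 7^(j+1) x^j.
Equivalently, d/dx [1/(1 - 7x)] = 7/(1 - 7x)^2.
For j = 9: 10 * 7^10 = 10 * 282475249 = 2824752490.

2824752490


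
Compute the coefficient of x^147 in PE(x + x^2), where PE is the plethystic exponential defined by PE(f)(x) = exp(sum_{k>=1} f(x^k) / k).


With f(x) = x + x^2, the exponent is sum_{k>=1} (x^k + x^(2k)) / k = -ln(1 - x) - ln(1 - x^2). Exponentiating:
PE(x + x^2) = 1 / ((1 - x)(1 - x^2)).
This is the generating function for partitions of n into parts of size 1 or 2. The number of 2's can be any j in 0..73, and the rest are 1's, so
[x^147] = floor(147/2) + 1 = 74.

74


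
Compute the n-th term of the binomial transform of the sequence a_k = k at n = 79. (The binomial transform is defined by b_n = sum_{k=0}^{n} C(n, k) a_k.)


With a_k = k, b_n = sum_{k=0}^{n} C(n, k) k. Using k * C(n, k) = n * C(n-1, k-1) gives b_n = n * sum_{k>=1} C(n-1, k-1) = n * 2^(n-1).
For n = 79: 79 * 2^78 = 79 * 302231454903657293676544 = 23876284937388926200446976.

23876284937388926200446976


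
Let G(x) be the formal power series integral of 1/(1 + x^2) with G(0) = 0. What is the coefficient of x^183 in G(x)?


1/(1 + x^2) = sum_{j>=0} (-1)^j x^(2j). Integrating termwise with G(0) = 0:
G(x) = sum_{j>=0} (-1)^j x^(2j+1) / (2j+1) = arctan(x).
Only odd powers are nonzero. For x^183 write 183 = 2*91 + 1, giving
(-1)^91 / 183 = -1/183 = -1/183.

-1/183


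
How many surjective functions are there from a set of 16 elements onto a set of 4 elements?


By inclusion-exclusion on which target elements are missed, the number of surjections from an n-set onto a k-set is
surj(n, k) = sum_{j=0}^{k} (-1)^j C(k, j) (k - j)^n.
Equivalently surj(n, k) = k! * S(n, k), where S(n, k) is the Stirling number of the second kind.
For n = 16, k = 4:
S(16, 4) = 171798901, so
surj = 4! * 171798901 = 24 * 171798901 = 4123173624.

4123173624
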